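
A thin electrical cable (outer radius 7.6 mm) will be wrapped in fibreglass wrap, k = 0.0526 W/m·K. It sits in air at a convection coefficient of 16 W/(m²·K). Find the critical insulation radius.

r_cr ≈ 3.29 mm

For a cylinder r_cr = k/h = 0.0526/16
r_cr = 3.29 mm; since the bare radius (7.6 mm) is above r_cr, any added insulation will reduce heat loss.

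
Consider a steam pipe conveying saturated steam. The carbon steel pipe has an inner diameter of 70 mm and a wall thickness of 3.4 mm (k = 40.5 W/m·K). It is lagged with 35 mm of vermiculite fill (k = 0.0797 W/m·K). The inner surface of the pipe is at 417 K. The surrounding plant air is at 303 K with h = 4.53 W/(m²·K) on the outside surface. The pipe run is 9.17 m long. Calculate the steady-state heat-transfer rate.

For a radial system each layer contributes R = ln(r_out/r_in)/(2πkL); films add R = 1/(hA).
R_carbon steel pipe wall = ln(38.4/35)/(2π×40.5×9.17) = 3.973×10^-5 K/W
R_vermiculite fill = ln(73.4/38.4)/(2π×0.0797×9.17) = 0.1411 K/W
R_outer film = 1/(h_o·2πr_oL) = 1/(4.53×2π×0.0734×9.17) = 0.0522 K/W
R_total = 0.1933 K/W
Q = ΔT/R_total = 114/0.1933

Q ≈ 590 W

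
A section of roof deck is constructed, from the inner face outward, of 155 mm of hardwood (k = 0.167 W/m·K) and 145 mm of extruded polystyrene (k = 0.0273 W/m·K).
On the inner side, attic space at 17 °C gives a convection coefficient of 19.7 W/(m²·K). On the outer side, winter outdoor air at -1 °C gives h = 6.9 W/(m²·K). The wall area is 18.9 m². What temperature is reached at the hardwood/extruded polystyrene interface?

Model the wall as resistances in series:
R_inner film = 1/(h_i·A) = 1/(19.7×18.9) = 0.002686 K/W
R_hardwood = L/(kA) = 0.155/(0.167×18.9) = 0.04911 K/W
R_extruded polystyrene = L/(kA) = 0.145/(0.0273×18.9) = 0.281 K/W
R_outer film = 1/(h_o·A) = 1/(6.9×18.9) = 0.007668 K/W
R_total = 0.3405 K/W;  Q = ΔT/R_total = 18/0.3405 = 52.87 W
T_interface = T_inner − Q·ΣR(inner→interface) = 17 − 52.9×0.05179

T ≈ 14.3 °C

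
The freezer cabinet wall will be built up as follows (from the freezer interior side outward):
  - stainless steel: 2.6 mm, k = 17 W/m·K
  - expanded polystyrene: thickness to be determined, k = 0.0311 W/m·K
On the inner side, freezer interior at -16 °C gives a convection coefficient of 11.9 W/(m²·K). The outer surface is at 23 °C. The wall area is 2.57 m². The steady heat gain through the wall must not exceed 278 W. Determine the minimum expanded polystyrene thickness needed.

L ≈ 8.59 mm

Series thermal resistances:
R_inner film = 1/(h_i·A) = 1/(11.9×2.57) = 0.0327 K/W
R_stainless steel = L/(kA) = 0.0026/(17×2.57) = 5.951×10^-5 K/W
Sum of the known resistances R_other = 0.03276 K/W
Required total resistance R_tot = ΔT/Q_allow = 39/278 = 0.1403 K/W
R_expanded polystyrene = R_tot − R_other = 0.1075 K/W
L = R·k·A = 0.1075×0.0311×2.57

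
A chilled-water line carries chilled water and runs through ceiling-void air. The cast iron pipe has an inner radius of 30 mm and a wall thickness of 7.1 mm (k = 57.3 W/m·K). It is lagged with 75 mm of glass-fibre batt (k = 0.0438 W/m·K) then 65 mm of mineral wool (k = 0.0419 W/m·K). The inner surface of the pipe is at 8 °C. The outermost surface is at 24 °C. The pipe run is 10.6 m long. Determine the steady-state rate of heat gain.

For a radial system each layer contributes R = ln(r_out/r_in)/(2πkL); films add R = 1/(hA).
R_cast iron pipe wall = ln(37.1/30)/(2π×57.3×10.6) = 5.566×10^-5 K/W
R_glass-fibre batt = ln(112.1/37.1)/(2π×0.0438×10.6) = 0.3791 K/W
R_mineral wool = ln(177.1/112.1)/(2π×0.0419×10.6) = 0.1639 K/W
R_total = 0.543 K/W
Q = ΔT/R_total = 16/0.543

Q ≈ 29.5 W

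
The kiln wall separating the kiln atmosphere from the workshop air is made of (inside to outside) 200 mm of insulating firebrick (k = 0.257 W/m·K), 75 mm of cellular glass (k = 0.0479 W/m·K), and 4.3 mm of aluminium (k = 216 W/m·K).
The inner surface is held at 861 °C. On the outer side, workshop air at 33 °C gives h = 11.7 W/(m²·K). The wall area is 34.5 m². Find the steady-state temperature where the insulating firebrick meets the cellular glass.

T ≈ 596 °C

Using the resistance-network approach (series):
R_insulating firebrick = L/(kA) = 0.2/(0.257×34.5) = 0.02256 K/W
R_cellular glass = L/(kA) = 0.075/(0.0479×34.5) = 0.04538 K/W
R_aluminium = L/(kA) = 0.0043/(216×34.5) = 5.77×10^-7 K/W
R_outer film = 1/(h_o·A) = 1/(11.7×34.5) = 0.002477 K/W
R_total = 0.07042 K/W;  Q = ΔT/R_total = 828/0.07042 = 11760 W
T_interface = T_inner − Q·ΣR(inner→interface) = 861 − 11800×0.02256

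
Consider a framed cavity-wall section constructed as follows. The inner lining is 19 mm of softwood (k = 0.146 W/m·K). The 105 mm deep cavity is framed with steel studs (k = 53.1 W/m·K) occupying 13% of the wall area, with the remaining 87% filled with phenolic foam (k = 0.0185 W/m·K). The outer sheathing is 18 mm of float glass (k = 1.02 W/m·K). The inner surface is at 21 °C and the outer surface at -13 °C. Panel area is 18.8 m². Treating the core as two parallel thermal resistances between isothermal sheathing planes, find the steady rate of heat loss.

Q ≈ 3920 W

Sheathing layers in series; stud and cavity paths in parallel between them.
R_inner = 0.019/(0.146×18.8) = 0.006922 K/W
R_stud  = 0.105/(53.1×0.13×18.8) = 8.091×10^-4 K/W
R_cav   = 0.105/(0.0185×0.87×18.8) = 0.347 K/W
1/R_core = 1/R_stud + 1/R_cav → R_core = 8.072×10^-4 K/W
R_outer = 0.018/(1.02×18.8) = 9.387×10^-4 K/W
R_total = 0.008668 K/W
Q = ΔT/R_total = 34/0.008668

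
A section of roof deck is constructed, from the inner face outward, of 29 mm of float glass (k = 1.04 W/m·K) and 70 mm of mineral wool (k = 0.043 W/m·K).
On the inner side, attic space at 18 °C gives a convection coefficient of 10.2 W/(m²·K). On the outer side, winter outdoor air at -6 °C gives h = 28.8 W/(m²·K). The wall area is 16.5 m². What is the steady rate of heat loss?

Series thermal resistances:
R_inner film = 1/(h_i·A) = 1/(10.2×16.5) = 0.005942 K/W
R_float glass = L/(kA) = 0.029/(1.04×16.5) = 0.00169 K/W
R_mineral wool = L/(kA) = 0.07/(0.043×16.5) = 0.09866 K/W
R_outer film = 1/(h_o·A) = 1/(28.8×16.5) = 0.002104 K/W
R_total = 0.1084 K/W
Q = ΔT / R_total = 24 / 0.1084

Q ≈ 221 W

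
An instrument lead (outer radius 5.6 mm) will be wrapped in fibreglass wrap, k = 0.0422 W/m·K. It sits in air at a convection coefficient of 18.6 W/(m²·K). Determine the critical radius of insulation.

For a cylinder r_cr = k/h = 0.0422/18.6
r_cr = 2.27 mm; since the bare radius (5.6 mm) is above r_cr, any added insulation will reduce heat loss.

r_cr ≈ 2.27 mm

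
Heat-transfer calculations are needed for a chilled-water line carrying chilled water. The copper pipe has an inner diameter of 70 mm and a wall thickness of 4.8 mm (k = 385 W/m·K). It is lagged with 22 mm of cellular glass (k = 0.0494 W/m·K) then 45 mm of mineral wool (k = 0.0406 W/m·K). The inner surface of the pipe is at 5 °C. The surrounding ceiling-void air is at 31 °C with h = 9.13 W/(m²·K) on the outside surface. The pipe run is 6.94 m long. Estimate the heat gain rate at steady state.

Treating each annulus and film as a series resistance:
R_copper pipe wall = ln(39.8/35)/(2π×385×6.94) = 7.655×10^-6 K/W
R_cellular glass = ln(61.8/39.8)/(2π×0.0494×6.94) = 0.2043 K/W
R_mineral wool = ln(106.8/61.8)/(2π×0.0406×6.94) = 0.309 K/W
R_outer film = 1/(h_o·2πr_oL) = 1/(9.13×2π×0.1068×6.94) = 0.02352 K/W
R_total = 0.5368 K/W
Q = ΔT/R_total = 26/0.5368

Q ≈ 48.4 W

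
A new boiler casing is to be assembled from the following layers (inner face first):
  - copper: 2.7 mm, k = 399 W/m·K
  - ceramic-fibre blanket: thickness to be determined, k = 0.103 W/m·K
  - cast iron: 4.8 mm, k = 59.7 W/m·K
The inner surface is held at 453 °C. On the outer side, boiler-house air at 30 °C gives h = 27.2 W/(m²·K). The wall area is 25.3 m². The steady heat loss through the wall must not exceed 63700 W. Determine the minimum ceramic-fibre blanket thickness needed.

Treating each layer as a thermal resistance in series:
R_copper = L/(kA) = 0.0027/(399×25.3) = 2.675×10^-7 K/W
R_cast iron = L/(kA) = 0.0048/(59.7×25.3) = 3.178×10^-6 K/W
R_outer film = 1/(h_o·A) = 1/(27.2×25.3) = 0.001453 K/W
Sum of the known resistances R_other = 0.001457 K/W
Required total resistance R_tot = ΔT/Q_allow = 423/63700 = 0.006641 K/W
R_ceramic-fibre blanket = R_tot − R_other = 0.005184 K/W
L = R·k·A = 0.005184×0.103×25.3

L ≈ 13.5 mm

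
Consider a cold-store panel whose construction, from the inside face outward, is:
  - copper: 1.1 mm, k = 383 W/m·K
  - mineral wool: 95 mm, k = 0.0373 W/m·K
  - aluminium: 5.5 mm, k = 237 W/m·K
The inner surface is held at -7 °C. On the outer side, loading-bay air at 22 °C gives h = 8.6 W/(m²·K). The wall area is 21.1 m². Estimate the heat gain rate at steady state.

Q ≈ 230 W

Thermal resistances in series:
R_copper = L/(kA) = 0.0011/(383×21.1) = 1.361×10^-7 K/W
R_mineral wool = L/(kA) = 0.095/(0.0373×21.1) = 0.1207 K/W
R_aluminium = L/(kA) = 0.0055/(237×21.1) = 1.1×10^-6 K/W
R_outer film = 1/(h_o·A) = 1/(8.6×21.1) = 0.005511 K/W
R_total = 0.1262 K/W
Q = ΔT / R_total = 29 / 0.1262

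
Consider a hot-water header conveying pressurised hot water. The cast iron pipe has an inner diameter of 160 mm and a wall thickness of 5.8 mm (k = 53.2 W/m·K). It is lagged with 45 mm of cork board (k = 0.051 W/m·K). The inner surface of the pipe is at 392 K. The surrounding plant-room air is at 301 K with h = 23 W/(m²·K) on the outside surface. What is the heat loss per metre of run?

q′ ≈ 66.5 W/m

Per-layer cylindrical resistances, series-summed:
R_cast iron pipe wall = ln(85.8/80)/(2π×53.2×1) = 2.094×10^-4 K/W
R_cork board = ln(130.8/85.8)/(2π×0.051×1) = 1.316 K/W
R_outer film = 1/(h_o·2πr_oL) = 1/(23×2π×0.1308×1) = 0.0529 K/W
R_total = 1.369 K/W
Q = ΔT/R_total = 91/1.369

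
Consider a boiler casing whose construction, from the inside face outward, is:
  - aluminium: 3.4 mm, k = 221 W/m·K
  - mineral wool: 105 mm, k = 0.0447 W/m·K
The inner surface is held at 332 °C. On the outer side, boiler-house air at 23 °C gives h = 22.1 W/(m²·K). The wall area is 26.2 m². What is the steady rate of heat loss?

Q ≈ 3380 W

Model the wall as resistances in series:
R_aluminium = L/(kA) = 0.0034/(221×26.2) = 5.872×10^-7 K/W
R_mineral wool = L/(kA) = 0.105/(0.0447×26.2) = 0.08966 K/W
R_outer film = 1/(h_o·A) = 1/(22.1×26.2) = 0.001727 K/W
R_total = 0.09138 K/W
Q = ΔT / R_total = 309 / 0.09138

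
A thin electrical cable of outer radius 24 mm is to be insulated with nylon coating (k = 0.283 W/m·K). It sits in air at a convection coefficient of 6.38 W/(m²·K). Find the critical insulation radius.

r_cr ≈ 44.4 mm

For a cylinder r_cr = k/h = 0.283/6.38
r_cr = 44.4 mm; since the bare radius (24 mm) is below r_cr, adding a thin layer of insulation will *increase* heat loss.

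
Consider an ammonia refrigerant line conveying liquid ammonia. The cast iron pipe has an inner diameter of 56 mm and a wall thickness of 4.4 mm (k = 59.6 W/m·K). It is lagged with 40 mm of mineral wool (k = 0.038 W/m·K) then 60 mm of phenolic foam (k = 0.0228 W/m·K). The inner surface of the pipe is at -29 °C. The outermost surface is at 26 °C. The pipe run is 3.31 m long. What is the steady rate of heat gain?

Q ≈ 24 W

For a radial system each layer contributes R = ln(r_out/r_in)/(2πkL); films add R = 1/(hA).
R_cast iron pipe wall = ln(32.4/28)/(2π×59.6×3.31) = 1.178×10^-4 K/W
R_mineral wool = ln(72.4/32.4)/(2π×0.038×3.31) = 1.017 K/W
R_phenolic foam = ln(132.4/72.4)/(2π×0.0228×3.31) = 1.273 K/W
R_total = 2.29 K/W
Q = ΔT/R_total = 55/2.29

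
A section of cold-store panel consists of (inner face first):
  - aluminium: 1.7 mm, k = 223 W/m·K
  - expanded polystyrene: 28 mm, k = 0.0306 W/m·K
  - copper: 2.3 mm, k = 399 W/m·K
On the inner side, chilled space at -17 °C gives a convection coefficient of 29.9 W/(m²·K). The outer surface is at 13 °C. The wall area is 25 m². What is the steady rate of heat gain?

Model the wall as resistances in series:
R_inner film = 1/(h_i·A) = 1/(29.9×25) = 0.001338 K/W
R_aluminium = L/(kA) = 0.0017/(223×25) = 3.049×10^-7 K/W
R_expanded polystyrene = L/(kA) = 0.028/(0.0306×25) = 0.0366 K/W
R_copper = L/(kA) = 0.0023/(399×25) = 2.306×10^-7 K/W
R_total = 0.03794 K/W
Q = ΔT / R_total = 30 / 0.03794

Q ≈ 791 W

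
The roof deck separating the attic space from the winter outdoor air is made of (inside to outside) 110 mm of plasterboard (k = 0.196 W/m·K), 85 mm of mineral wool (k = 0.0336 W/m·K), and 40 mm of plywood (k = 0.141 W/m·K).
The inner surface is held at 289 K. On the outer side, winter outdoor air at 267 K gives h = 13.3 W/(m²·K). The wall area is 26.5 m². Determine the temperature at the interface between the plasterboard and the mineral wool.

T ≈ 285 K

Series thermal resistances:
R_plasterboard = L/(kA) = 0.11/(0.196×26.5) = 0.02118 K/W
R_mineral wool = L/(kA) = 0.085/(0.0336×26.5) = 0.09546 K/W
R_plywood = L/(kA) = 0.04/(0.141×26.5) = 0.01071 K/W
R_outer film = 1/(h_o·A) = 1/(13.3×26.5) = 0.002837 K/W
R_total = 0.1302 K/W;  Q = ΔT/R_total = 22/0.1302 = 169 W
T_interface = T_inner − Q·ΣR(inner→interface) = 289 − 169×0.02118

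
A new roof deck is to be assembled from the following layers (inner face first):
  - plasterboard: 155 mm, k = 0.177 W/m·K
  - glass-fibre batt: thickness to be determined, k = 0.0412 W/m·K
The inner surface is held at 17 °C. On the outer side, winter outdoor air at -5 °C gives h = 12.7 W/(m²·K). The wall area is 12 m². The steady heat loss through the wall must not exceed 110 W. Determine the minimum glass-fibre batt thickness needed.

Using the resistance-network approach (series):
R_plasterboard = L/(kA) = 0.155/(0.177×12) = 0.07298 K/W
R_outer film = 1/(h_o·A) = 1/(12.7×12) = 0.006562 K/W
Sum of the known resistances R_other = 0.07954 K/W
Required total resistance R_tot = ΔT/Q_allow = 22/110 = 0.2 K/W
R_glass-fibre batt = R_tot − R_other = 0.1205 K/W
L = R·k·A = 0.1205×0.0412×12

L ≈ 59.6 mm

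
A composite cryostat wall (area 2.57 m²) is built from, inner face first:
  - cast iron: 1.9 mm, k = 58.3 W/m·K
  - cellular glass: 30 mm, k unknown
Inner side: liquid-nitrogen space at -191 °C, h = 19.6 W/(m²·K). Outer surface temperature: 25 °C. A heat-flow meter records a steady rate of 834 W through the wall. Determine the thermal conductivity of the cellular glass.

Treating each layer as a thermal resistance in series:
R_inner film = 1/(h_i·A) = 1/(19.6×2.57) = 0.01985 K/W
R_cast iron = L/(kA) = 0.0019/(58.3×2.57) = 1.268×10^-5 K/W
Sum of known resistances R_other = 0.01986 K/W
Total R = ΔT/Q = 216/834 = 0.259 K/W
R_cellular glass = R_total − R_other = 0.2391 K/W
k = L/(R·A) = 0.03/(0.2391×2.57)

k ≈ 0.0488 W/(m·K)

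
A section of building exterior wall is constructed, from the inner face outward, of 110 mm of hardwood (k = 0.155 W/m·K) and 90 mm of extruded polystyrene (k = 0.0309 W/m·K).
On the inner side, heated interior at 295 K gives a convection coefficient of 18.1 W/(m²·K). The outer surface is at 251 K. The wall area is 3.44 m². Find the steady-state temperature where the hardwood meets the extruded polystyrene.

Thermal resistances in series:
R_inner film = 1/(h_i·A) = 1/(18.1×3.44) = 0.01606 K/W
R_hardwood = L/(kA) = 0.11/(0.155×3.44) = 0.2063 K/W
R_extruded polystyrene = L/(kA) = 0.09/(0.0309×3.44) = 0.8467 K/W
R_total = 1.069 K/W;  Q = ΔT/R_total = 44/1.069 = 41.16 W
T_interface = T_inner − Q·ΣR(inner→interface) = 295 − 41.2×0.2224

T ≈ 286 K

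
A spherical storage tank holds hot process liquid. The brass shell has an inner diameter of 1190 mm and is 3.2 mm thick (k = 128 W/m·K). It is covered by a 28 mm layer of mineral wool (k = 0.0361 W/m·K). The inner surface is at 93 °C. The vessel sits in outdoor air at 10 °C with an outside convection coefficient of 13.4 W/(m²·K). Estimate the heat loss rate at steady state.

Q ≈ 461 W

For a spherical shell R = (1/r₁ − 1/r₂)/(4πk); film R = 1/(h·4πr²). In series:
R_brass shell = (1/0.595 − 1/0.5982)/(4π×128) = 5.589×10^-6 K/W
R_mineral wool = (1/0.5982 − 1/0.6262)/(4π×0.0361) = 0.1648 K/W
R_outer film = 1/(h·4πr_o²) = 1/(13.4×4π×0.6262²) = 0.01514 K/W
R_total = 0.1799 K/W
Q = ΔT/R_total = 83/0.1799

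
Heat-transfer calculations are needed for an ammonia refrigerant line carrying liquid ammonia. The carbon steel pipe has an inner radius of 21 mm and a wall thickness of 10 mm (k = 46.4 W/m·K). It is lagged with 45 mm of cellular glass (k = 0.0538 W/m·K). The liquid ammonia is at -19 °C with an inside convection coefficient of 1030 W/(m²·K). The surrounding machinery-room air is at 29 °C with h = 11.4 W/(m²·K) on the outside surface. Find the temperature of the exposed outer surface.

Per-layer cylindrical resistances, series-summed:
R_inner film = 1/(h_i·2πr₁L) = 1/(1030×2π×0.021×1) = 0.007358 K/W
R_carbon steel pipe wall = ln(31/21)/(2π×46.4×1) = 0.001336 K/W
R_cellular glass = ln(76/31)/(2π×0.0538×1) = 2.653 K/W
R_outer film = 1/(h_o·2πr_oL) = 1/(11.4×2π×0.076×1) = 0.1837 K/W
R_total = 2.845 K/W
Q = ΔT/R_total = 48/2.845
Q = 16.9 W/m
T_interface = T_inner + Q·ΣR(inner→interface) = -19 + 16.9×2.662

T ≈ 25.9 °C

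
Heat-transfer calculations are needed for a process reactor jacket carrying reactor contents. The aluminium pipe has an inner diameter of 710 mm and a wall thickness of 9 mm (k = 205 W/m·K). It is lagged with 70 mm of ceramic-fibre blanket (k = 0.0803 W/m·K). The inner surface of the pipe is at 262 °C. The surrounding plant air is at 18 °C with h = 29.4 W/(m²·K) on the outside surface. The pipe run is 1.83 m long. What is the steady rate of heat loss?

For a radial system each layer contributes R = ln(r_out/r_in)/(2πkL); films add R = 1/(hA).
R_aluminium pipe wall = ln(364/355)/(2π×205×1.83) = 1.062×10^-5 K/W
R_ceramic-fibre blanket = ln(434/364)/(2π×0.0803×1.83) = 0.1905 K/W
R_outer film = 1/(h_o·2πr_oL) = 1/(29.4×2π×0.434×1.83) = 0.006816 K/W
R_total = 0.1973 K/W
Q = ΔT/R_total = 244/0.1973

Q ≈ 1240 W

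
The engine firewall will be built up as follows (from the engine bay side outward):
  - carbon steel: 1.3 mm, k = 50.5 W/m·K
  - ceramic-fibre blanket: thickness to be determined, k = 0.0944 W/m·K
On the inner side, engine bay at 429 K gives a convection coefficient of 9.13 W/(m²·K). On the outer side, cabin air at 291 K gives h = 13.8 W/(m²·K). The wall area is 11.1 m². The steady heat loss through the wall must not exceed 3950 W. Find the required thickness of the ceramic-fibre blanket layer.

Series thermal resistances:
R_inner film = 1/(h_i·A) = 1/(9.13×11.1) = 0.009867 K/W
R_carbon steel = L/(kA) = 0.0013/(50.5×11.1) = 2.319×10^-6 K/W
R_outer film = 1/(h_o·A) = 1/(13.8×11.1) = 0.006528 K/W
Sum of the known resistances R_other = 0.0164 K/W
Required total resistance R_tot = ΔT/Q_allow = 138/3950 = 0.03494 K/W
R_ceramic-fibre blanket = R_tot − R_other = 0.01854 K/W
L = R·k·A = 0.01854×0.0944×11.1

L ≈ 19.4 mm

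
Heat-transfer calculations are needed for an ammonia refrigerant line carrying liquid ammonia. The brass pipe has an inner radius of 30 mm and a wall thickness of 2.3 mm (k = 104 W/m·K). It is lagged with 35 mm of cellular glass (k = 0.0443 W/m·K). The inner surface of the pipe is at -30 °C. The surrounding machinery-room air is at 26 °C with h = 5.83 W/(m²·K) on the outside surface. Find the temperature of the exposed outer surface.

Treating each annulus and film as a series resistance:
R_brass pipe wall = ln(32.3/30)/(2π×104×1) = 1.13×10^-4 K/W
R_cellular glass = ln(67.3/32.3)/(2π×0.0443×1) = 2.637 K/W
R_outer film = 1/(h_o·2πr_oL) = 1/(5.83×2π×0.0673×1) = 0.4056 K/W
R_total = 3.043 K/W
Q = ΔT/R_total = 56/3.043
Q = 18.4 W/m
T_interface = T_inner + Q·ΣR(inner→interface) = -30 + 18.4×2.637

T ≈ 18.5 °C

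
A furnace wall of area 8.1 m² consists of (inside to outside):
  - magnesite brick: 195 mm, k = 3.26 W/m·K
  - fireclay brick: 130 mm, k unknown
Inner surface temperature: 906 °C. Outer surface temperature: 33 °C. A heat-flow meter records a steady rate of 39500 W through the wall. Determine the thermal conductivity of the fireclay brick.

k ≈ 1.09 W/(m·K)

Series thermal resistances:
R_magnesite brick = L/(kA) = 0.195/(3.26×8.1) = 0.007385 K/W
Sum of known resistances R_other = 0.007385 K/W
Total R = ΔT/Q = 873/39500 = 0.0221 K/W
R_fireclay brick = R_total − R_other = 0.01472 K/W
k = L/(R·A) = 0.13/(0.01472×8.1)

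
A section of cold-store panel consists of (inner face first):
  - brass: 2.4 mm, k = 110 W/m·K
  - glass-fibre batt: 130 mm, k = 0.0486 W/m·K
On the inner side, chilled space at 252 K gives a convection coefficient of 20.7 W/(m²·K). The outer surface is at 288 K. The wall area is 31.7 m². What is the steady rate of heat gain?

Thermal resistances in series:
R_inner film = 1/(h_i·A) = 1/(20.7×31.7) = 0.001524 K/W
R_brass = L/(kA) = 0.0024/(110×31.7) = 6.883×10^-7 K/W
R_glass-fibre batt = L/(kA) = 0.13/(0.0486×31.7) = 0.08438 K/W
R_total = 0.08591 K/W
Q = ΔT / R_total = 36 / 0.08591

Q ≈ 419 W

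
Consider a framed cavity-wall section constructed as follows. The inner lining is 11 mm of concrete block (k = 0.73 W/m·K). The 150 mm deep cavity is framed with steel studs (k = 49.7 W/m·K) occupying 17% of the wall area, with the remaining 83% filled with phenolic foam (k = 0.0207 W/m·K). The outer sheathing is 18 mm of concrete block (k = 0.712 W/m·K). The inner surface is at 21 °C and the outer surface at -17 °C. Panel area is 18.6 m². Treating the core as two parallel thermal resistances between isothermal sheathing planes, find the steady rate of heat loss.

Q ≈ 12200 W

Sheathing layers in series; stud and cavity paths in parallel between them.
R_inner = 0.011/(0.73×18.6) = 8.101×10^-4 K/W
R_stud  = 0.15/(49.7×0.17×18.6) = 9.545×10^-4 K/W
R_cav   = 0.15/(0.0207×0.83×18.6) = 0.4694 K/W
1/R_core = 1/R_stud + 1/R_cav → R_core = 9.526×10^-4 K/W
R_outer = 0.018/(0.712×18.6) = 0.001359 K/W
R_total = 0.003122 K/W
Q = ΔT/R_total = 38/0.003122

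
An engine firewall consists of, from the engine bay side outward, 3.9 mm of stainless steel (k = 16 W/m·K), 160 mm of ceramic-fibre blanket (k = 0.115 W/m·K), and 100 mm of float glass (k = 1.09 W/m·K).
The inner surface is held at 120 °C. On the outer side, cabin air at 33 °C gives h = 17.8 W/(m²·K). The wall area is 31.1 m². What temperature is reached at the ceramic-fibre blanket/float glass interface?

Using the resistance-network approach (series):
R_stainless steel = L/(kA) = 0.0039/(16×31.1) = 7.838×10^-6 K/W
R_ceramic-fibre blanket = L/(kA) = 0.16/(0.115×31.1) = 0.04474 K/W
R_float glass = L/(kA) = 0.1/(1.09×31.1) = 0.00295 K/W
R_outer film = 1/(h_o·A) = 1/(17.8×31.1) = 0.001806 K/W
R_total = 0.0495 K/W;  Q = ΔT/R_total = 87/0.0495 = 1758 W
T_interface = T_inner − Q·ΣR(inner→interface) = 120 − 1760×0.04474

T ≈ 41.4 °C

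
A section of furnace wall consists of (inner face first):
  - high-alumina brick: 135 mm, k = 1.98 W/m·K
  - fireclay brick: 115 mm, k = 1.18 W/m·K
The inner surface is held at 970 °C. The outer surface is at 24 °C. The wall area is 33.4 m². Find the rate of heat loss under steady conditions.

Q ≈ 191000 W

Model the wall as resistances in series:
R_high-alumina brick = L/(kA) = 0.135/(1.98×33.4) = 0.002041 K/W
R_fireclay brick = L/(kA) = 0.115/(1.18×33.4) = 0.002918 K/W
R_total = 0.004959 K/W
Q = ΔT / R_total = 946 / 0.004959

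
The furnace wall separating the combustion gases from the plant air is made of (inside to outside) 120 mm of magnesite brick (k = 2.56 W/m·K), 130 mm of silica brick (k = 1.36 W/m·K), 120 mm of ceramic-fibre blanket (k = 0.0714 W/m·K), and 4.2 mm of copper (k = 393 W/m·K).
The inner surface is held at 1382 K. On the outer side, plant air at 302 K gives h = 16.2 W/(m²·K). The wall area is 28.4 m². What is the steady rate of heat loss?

Q ≈ 16300 W

Using the resistance-network approach (series):
R_magnesite brick = L/(kA) = 0.12/(2.56×28.4) = 0.001651 K/W
R_silica brick = L/(kA) = 0.13/(1.36×28.4) = 0.003366 K/W
R_ceramic-fibre blanket = L/(kA) = 0.12/(0.0714×28.4) = 0.05918 K/W
R_copper = L/(kA) = 0.0042/(393×28.4) = 3.763×10^-7 K/W
R_outer film = 1/(h_o·A) = 1/(16.2×28.4) = 0.002174 K/W
R_total = 0.06637 K/W
Q = ΔT / R_total = 1080 / 0.06637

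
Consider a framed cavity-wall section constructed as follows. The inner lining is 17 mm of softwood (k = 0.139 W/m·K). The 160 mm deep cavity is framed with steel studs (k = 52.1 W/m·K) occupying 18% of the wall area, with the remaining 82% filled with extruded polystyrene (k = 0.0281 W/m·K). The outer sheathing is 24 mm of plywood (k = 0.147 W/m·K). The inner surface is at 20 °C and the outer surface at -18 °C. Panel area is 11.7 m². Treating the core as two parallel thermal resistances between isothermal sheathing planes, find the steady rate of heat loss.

Q ≈ 1470 W

Sheathing layers in series; stud and cavity paths in parallel between them.
R_inner = 0.017/(0.139×11.7) = 0.01045 K/W
R_stud  = 0.16/(52.1×0.18×11.7) = 0.001458 K/W
R_cav   = 0.16/(0.0281×0.82×11.7) = 0.5935 K/W
1/R_core = 1/R_stud + 1/R_cav → R_core = 0.001455 K/W
R_outer = 0.024/(0.147×11.7) = 0.01395 K/W
R_total = 0.02586 K/W
Q = ΔT/R_total = 38/0.02586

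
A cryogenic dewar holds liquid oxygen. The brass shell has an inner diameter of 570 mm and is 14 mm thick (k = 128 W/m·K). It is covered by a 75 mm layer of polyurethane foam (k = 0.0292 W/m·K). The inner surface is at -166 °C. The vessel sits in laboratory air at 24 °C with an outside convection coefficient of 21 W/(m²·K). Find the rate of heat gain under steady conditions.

Radial (spherical) resistances in series:
R_brass shell = (1/0.285 − 1/0.299)/(4π×128) = 1.021×10^-4 K/W
R_polyurethane foam = (1/0.299 − 1/0.374)/(4π×0.0292) = 1.828 K/W
R_outer film = 1/(h·4πr_o²) = 1/(21×4π×0.374²) = 0.02709 K/W
R_total = 1.855 K/W
Q = ΔT/R_total = 190/1.855

Q ≈ 102 W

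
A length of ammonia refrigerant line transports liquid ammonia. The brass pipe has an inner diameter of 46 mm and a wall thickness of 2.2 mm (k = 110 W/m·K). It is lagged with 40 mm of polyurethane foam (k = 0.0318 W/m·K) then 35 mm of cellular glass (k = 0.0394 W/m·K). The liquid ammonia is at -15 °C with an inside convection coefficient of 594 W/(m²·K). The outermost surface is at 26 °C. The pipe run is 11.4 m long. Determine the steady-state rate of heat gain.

For a radial system each layer contributes R = ln(r_out/r_in)/(2πkL); films add R = 1/(hA).
R_inner film = 1/(h_i·2πr₁L) = 1/(594×2π×0.023×11.4) = 0.001022 K/W
R_brass pipe wall = ln(25.2/23)/(2π×110×11.4) = 1.159×10^-5 K/W
R_polyurethane foam = ln(65.2/25.2)/(2π×0.0318×11.4) = 0.4173 K/W
R_cellular glass = ln(100.2/65.2)/(2π×0.0394×11.4) = 0.1523 K/W
R_total = 0.5706 K/W
Q = ΔT/R_total = 41/0.5706

Q ≈ 71.8 W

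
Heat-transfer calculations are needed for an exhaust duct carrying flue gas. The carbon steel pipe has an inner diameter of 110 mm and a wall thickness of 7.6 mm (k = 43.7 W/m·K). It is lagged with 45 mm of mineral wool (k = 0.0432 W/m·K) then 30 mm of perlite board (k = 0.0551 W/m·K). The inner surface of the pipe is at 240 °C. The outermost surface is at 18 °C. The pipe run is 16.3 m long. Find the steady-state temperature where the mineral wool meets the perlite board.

T ≈ 76.3 °C

Treating each annulus and film as a series resistance:
R_carbon steel pipe wall = ln(62.6/55)/(2π×43.7×16.3) = 2.892×10^-5 K/W
R_mineral wool = ln(107.6/62.6)/(2π×0.0432×16.3) = 0.1224 K/W
R_perlite board = ln(137.6/107.6)/(2π×0.0551×16.3) = 0.04358 K/W
R_total = 0.166 K/W
Q = ΔT/R_total = 222/0.166
Q = 1340 W
T_interface = T_inner − Q·ΣR(inner→interface) = 240 − 1340×0.1225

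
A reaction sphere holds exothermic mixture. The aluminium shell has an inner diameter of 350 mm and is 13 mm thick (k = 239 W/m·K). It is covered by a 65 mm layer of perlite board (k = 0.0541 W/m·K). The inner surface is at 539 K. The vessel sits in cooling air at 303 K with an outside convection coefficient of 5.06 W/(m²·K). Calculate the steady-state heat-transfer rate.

Spherical conduction: R = (1/r_in − 1/r_out)/(4πk) per layer; series-sum.
R_aluminium shell = (1/0.175 − 1/0.188)/(4π×239) = 1.316×10^-4 K/W
R_perlite board = (1/0.188 − 1/0.253)/(4π×0.0541) = 2.01 K/W
R_outer film = 1/(h·4πr_o²) = 1/(5.06×4π×0.253²) = 0.2457 K/W
R_total = 2.256 K/W
Q = ΔT/R_total = 236/2.256

Q ≈ 105 W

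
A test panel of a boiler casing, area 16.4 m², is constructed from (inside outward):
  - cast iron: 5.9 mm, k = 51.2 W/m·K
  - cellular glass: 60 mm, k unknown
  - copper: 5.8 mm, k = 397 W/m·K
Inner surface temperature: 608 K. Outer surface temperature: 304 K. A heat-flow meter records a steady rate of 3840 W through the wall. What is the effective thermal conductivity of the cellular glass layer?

k ≈ 0.0462 W/(m·K)

Using the resistance-network approach (series):
R_cast iron = L/(kA) = 0.0059/(51.2×16.4) = 7.026×10^-6 K/W
R_copper = L/(kA) = 0.0058/(397×16.4) = 8.908×10^-7 K/W
Sum of known resistances R_other = 7.917×10^-6 K/W
Total R = ΔT/Q = 304/3840 = 0.07917 K/W
R_cellular glass = R_total − R_other = 0.07916 K/W
k = L/(R·A) = 0.06/(0.07916×16.4)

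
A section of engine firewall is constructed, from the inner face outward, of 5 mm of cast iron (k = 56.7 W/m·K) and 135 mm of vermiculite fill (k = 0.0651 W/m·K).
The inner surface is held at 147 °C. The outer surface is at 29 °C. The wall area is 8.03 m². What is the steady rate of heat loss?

Series thermal resistances:
R_cast iron = L/(kA) = 0.005/(56.7×8.03) = 1.098×10^-5 K/W
R_vermiculite fill = L/(kA) = 0.135/(0.0651×8.03) = 0.2582 K/W
R_total = 0.2583 K/W
Q = ΔT / R_total = 118 / 0.2583

Q ≈ 457 W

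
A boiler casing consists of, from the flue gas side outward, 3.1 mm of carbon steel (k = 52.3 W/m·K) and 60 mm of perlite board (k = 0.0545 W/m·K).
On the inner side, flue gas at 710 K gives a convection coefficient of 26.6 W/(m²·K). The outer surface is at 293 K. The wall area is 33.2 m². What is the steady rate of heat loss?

Q ≈ 12200 W

Thermal resistances in series:
R_inner film = 1/(h_i·A) = 1/(26.6×33.2) = 0.001132 K/W
R_carbon steel = L/(kA) = 0.0031/(52.3×33.2) = 1.785×10^-6 K/W
R_perlite board = L/(kA) = 0.06/(0.0545×33.2) = 0.03316 K/W
R_total = 0.03429 K/W
Q = ΔT / R_total = 417 / 0.03429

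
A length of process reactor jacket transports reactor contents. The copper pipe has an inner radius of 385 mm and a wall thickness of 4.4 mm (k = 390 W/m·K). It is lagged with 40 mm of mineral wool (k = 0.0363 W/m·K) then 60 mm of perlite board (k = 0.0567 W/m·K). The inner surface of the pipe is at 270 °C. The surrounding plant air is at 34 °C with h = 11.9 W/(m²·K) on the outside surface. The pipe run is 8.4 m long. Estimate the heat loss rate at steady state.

Q ≈ 2410 W

Per-layer cylindrical resistances, series-summed:
R_copper pipe wall = ln(389.4/385)/(2π×390×8.4) = 5.521×10^-7 K/W
R_mineral wool = ln(429.4/389.4)/(2π×0.0363×8.4) = 0.05104 K/W
R_perlite board = ln(489.4/429.4)/(2π×0.0567×8.4) = 0.04371 K/W
R_outer film = 1/(h_o·2πr_oL) = 1/(11.9×2π×0.4894×8.4) = 0.003253 K/W
R_total = 0.098 K/W
Q = ΔT/R_total = 236/0.098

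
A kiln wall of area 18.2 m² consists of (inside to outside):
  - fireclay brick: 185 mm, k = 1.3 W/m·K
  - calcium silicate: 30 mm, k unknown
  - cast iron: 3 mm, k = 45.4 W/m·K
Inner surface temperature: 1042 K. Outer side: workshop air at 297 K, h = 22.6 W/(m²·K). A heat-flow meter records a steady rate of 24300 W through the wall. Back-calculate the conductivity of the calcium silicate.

k ≈ 0.0808 W/(m·K)

Series thermal resistances:
R_fireclay brick = L/(kA) = 0.185/(1.3×18.2) = 0.007819 K/W
R_cast iron = L/(kA) = 0.003/(45.4×18.2) = 3.631×10^-6 K/W
R_outer film = 1/(h_o·A) = 1/(22.6×18.2) = 0.002431 K/W
Sum of known resistances R_other = 0.01025 K/W
Total R = ΔT/Q = 745/24300 = 0.03066 K/W
R_calcium silicate = R_total − R_other = 0.0204 K/W
k = L/(R·A) = 0.03/(0.0204×18.2)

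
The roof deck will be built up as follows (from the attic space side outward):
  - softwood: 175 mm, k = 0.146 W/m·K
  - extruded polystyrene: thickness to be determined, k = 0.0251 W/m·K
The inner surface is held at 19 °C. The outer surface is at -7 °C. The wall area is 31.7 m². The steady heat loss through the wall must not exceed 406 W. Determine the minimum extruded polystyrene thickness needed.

L ≈ 20.9 mm

Model the wall as resistances in series:
R_softwood = L/(kA) = 0.175/(0.146×31.7) = 0.03781 K/W
Sum of the known resistances R_other = 0.03781 K/W
Required total resistance R_tot = ΔT/Q_allow = 26/406 = 0.06404 K/W
R_extruded polystyrene = R_tot − R_other = 0.02623 K/W
L = R·k·A = 0.02623×0.0251×31.7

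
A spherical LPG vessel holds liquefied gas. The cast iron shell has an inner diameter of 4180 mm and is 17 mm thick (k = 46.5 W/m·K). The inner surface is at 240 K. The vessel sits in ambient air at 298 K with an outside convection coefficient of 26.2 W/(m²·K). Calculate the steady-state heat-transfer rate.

Q ≈ 84000 W

Each spherical layer contributes R = (1/r_i − 1/r_o)/(4πk):
R_cast iron shell = (1/2.09 − 1/2.107)/(4π×46.5) = 6.607×10^-6 K/W
R_outer film = 1/(h·4πr_o²) = 1/(26.2×4π×2.107²) = 6.842×10^-4 K/W
R_total = 6.908×10^-4 K/W
Q = ΔT/R_total = 58/6.908×10^-4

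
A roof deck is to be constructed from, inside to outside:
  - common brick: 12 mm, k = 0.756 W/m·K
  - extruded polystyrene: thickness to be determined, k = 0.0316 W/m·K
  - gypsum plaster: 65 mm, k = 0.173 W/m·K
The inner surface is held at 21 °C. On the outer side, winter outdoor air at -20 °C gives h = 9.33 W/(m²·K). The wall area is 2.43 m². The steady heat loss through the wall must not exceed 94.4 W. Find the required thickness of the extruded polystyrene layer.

Series thermal resistances:
R_common brick = L/(kA) = 0.012/(0.756×2.43) = 0.006532 K/W
R_gypsum plaster = L/(kA) = 0.065/(0.173×2.43) = 0.1546 K/W
R_outer film = 1/(h_o·A) = 1/(9.33×2.43) = 0.04411 K/W
Sum of the known resistances R_other = 0.2053 K/W
Required total resistance R_tot = ΔT/Q_allow = 41/94.4 = 0.4343 K/W
R_extruded polystyrene = R_tot − R_other = 0.2291 K/W
L = R·k·A = 0.2291×0.0316×2.43

L ≈ 17.6 mm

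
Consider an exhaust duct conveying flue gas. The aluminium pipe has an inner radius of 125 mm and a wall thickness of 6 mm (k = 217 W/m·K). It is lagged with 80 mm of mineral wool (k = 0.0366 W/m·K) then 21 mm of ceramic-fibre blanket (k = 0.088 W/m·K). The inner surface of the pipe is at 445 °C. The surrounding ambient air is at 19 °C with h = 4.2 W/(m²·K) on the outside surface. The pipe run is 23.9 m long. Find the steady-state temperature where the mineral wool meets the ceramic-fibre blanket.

T ≈ 78.3 °C

For a radial system each layer contributes R = ln(r_out/r_in)/(2πkL); films add R = 1/(hA).
R_aluminium pipe wall = ln(131/125)/(2π×217×23.9) = 1.439×10^-6 K/W
R_mineral wool = ln(211/131)/(2π×0.0366×23.9) = 0.08673 K/W
R_ceramic-fibre blanket = ln(232/211)/(2π×0.088×23.9) = 0.00718 K/W
R_outer film = 1/(h_o·2πr_oL) = 1/(4.2×2π×0.232×23.9) = 0.006834 K/W
R_total = 0.1007 K/W
Q = ΔT/R_total = 426/0.1007
Q = 4230 W
T_interface = T_inner − Q·ΣR(inner→interface) = 445 − 4230×0.08673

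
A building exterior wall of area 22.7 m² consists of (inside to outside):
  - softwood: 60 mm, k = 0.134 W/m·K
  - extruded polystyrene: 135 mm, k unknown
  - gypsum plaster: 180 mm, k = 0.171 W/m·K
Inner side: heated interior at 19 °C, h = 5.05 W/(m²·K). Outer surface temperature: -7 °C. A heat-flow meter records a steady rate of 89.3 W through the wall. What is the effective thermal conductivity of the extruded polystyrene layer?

Series thermal resistances:
R_inner film = 1/(h_i·A) = 1/(5.05×22.7) = 0.008723 K/W
R_softwood = L/(kA) = 0.06/(0.134×22.7) = 0.01973 K/W
R_gypsum plaster = L/(kA) = 0.18/(0.171×22.7) = 0.04637 K/W
Sum of known resistances R_other = 0.07482 K/W
Total R = ΔT/Q = 26/89.3 = 0.2912 K/W
R_extruded polystyrene = R_total − R_other = 0.2163 K/W
k = L/(R·A) = 0.135/(0.2163×22.7)

k ≈ 0.0275 W/(m·K)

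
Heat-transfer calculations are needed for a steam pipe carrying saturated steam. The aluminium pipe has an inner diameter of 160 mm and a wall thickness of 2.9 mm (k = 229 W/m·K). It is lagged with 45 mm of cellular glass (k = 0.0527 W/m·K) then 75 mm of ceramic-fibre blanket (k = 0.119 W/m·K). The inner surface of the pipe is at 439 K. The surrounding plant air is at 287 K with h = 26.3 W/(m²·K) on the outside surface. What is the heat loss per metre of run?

q′ ≈ 77.7 W/m

Per-layer cylindrical resistances, series-summed:
R_aluminium pipe wall = ln(82.9/80)/(2π×229×1) = 2.475×10^-5 K/W
R_cellular glass = ln(127.9/82.9)/(2π×0.0527×1) = 1.31 K/W
R_ceramic-fibre blanket = ln(202.9/127.9)/(2π×0.119×1) = 0.6172 K/W
R_outer film = 1/(h_o·2πr_oL) = 1/(26.3×2π×0.2029×1) = 0.02983 K/W
R_total = 1.957 K/W
Q = ΔT/R_total = 152/1.957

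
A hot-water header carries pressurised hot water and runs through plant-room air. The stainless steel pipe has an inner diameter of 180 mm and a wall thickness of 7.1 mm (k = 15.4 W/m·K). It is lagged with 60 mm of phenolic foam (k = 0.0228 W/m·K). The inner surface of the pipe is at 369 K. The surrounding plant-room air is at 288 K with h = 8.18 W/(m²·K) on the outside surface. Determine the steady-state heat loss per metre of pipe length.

q′ ≈ 23.3 W/m

For a radial system each layer contributes R = ln(r_out/r_in)/(2πkL); films add R = 1/(hA).
R_stainless steel pipe wall = ln(97.1/90)/(2π×15.4×1) = 7.847×10^-4 K/W
R_phenolic foam = ln(157.1/97.1)/(2π×0.0228×1) = 3.359 K/W
R_outer film = 1/(h_o·2πr_oL) = 1/(8.18×2π×0.1571×1) = 0.1238 K/W
R_total = 3.483 K/W
Q = ΔT/R_total = 81/3.483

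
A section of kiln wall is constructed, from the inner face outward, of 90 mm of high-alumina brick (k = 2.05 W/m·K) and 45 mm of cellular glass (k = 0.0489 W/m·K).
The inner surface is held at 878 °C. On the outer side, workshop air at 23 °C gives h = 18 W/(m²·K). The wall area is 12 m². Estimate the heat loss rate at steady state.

Thermal resistances in series:
R_high-alumina brick = L/(kA) = 0.09/(2.05×12) = 0.003659 K/W
R_cellular glass = L/(kA) = 0.045/(0.0489×12) = 0.07669 K/W
R_outer film = 1/(h_o·A) = 1/(18×12) = 0.00463 K/W
R_total = 0.08498 K/W
Q = ΔT / R_total = 855 / 0.08498

Q ≈ 10100 W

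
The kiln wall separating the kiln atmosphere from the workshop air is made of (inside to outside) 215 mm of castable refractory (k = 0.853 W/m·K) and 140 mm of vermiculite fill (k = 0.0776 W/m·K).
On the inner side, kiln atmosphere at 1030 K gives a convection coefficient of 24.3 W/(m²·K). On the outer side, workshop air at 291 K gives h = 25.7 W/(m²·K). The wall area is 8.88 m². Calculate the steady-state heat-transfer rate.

Q ≈ 3070 W

Model the wall as resistances in series:
R_inner film = 1/(h_i·A) = 1/(24.3×8.88) = 0.004634 K/W
R_castable refractory = L/(kA) = 0.215/(0.853×8.88) = 0.02838 K/W
R_vermiculite fill = L/(kA) = 0.14/(0.0776×8.88) = 0.2032 K/W
R_outer film = 1/(h_o·A) = 1/(25.7×8.88) = 0.004382 K/W
R_total = 0.2406 K/W
Q = ΔT / R_total = 739 / 0.2406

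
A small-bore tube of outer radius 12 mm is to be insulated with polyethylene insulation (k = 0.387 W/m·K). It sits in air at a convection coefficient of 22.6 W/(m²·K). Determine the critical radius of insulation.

For a cylinder r_cr = k/h = 0.387/22.6
r_cr = 17.1 mm; since the bare radius (12 mm) is below r_cr, adding a thin layer of insulation will *increase* heat loss.

r_cr ≈ 17.1 mm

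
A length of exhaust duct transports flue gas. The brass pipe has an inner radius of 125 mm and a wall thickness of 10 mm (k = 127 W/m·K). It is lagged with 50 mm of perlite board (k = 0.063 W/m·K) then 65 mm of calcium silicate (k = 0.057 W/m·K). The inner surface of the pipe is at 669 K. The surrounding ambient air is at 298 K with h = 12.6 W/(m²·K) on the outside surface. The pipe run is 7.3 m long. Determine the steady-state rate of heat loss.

Per-layer cylindrical resistances, series-summed:
R_brass pipe wall = ln(135/125)/(2π×127×7.3) = 1.321×10^-5 K/W
R_perlite board = ln(185/135)/(2π×0.063×7.3) = 0.109 K/W
R_calcium silicate = ln(250/185)/(2π×0.057×7.3) = 0.1152 K/W
R_outer film = 1/(h_o·2πr_oL) = 1/(12.6×2π×0.25×7.3) = 0.006921 K/W
R_total = 0.2311 K/W
Q = ΔT/R_total = 371/0.2311

Q ≈ 1610 W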